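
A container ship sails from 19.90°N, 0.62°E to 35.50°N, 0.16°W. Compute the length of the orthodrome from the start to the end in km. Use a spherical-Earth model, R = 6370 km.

1736 km

Haversine: a = sin²(Δφ/2)+cos φ₁ cos φ₂ sin²(Δλ/2) = 0.01845;  σ = 2·atan2(√a,√(1−a))
σ = 15.615° → d = Rσ = 6370·0.27254 = 1736 km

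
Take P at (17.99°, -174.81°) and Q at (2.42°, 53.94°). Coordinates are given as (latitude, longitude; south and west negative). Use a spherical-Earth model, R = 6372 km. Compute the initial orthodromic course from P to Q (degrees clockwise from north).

288.0°

N = sin Δλ·cos φ₂ = -0.7512;  D = cos φ₁ sin φ₂ − sin φ₁ cos φ₂ cos Δλ = +0.2436
initial course = atan2(N, D) = 287.97°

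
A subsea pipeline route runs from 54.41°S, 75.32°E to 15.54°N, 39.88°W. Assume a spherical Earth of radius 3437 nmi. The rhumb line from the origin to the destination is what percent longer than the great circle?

3.9%

Great circle: σ = 2.0450 rad → d_gc = Rσ = 7028.6 nmi
Rhumb: Δφ = +1.2209, Δλ = -2.0106, Δψ = +1.4110, q = Δφ/Δψ = 0.8652 → d_rh = R√(Δφ²+q²Δλ²) = 7304.6 nmi
Excess = (7304.6 − 7028.6) / 7028.6 = 276.0 / 7028.6 = 3.93% ≈ 3.9%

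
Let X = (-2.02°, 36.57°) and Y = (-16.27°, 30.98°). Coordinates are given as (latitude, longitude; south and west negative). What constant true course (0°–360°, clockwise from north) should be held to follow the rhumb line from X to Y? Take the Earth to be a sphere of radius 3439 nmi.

Meridional parts: M(φ₁)=-0.0353, M(φ₂)=-0.2879 → ΔM = -0.2526;  Δλ = -0.0976 rad
tan C = Δλ / ΔM = +0.3862 → C = 201.12°

201.1°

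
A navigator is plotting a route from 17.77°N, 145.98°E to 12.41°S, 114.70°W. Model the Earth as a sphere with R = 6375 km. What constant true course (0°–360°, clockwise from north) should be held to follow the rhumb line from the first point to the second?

107.1°

Meridional parts: M(φ₁)=+0.3152, M(φ₂)=-0.2183 → ΔM = -0.5335;  Δλ = +1.7335 rad
tan C = Δλ / ΔM = -3.2489 → C = 107.11°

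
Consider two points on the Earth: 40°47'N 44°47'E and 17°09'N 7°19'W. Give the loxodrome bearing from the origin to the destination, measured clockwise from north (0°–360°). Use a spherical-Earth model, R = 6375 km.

242.3°

Δψ = ln[tan(π/4+φ₂/2)/tan(π/4+φ₁/2)] = -0.4770
Δλ = -0.9093 rad (taken the short way round)
course = atan2(Δλ, Δψ) = 242.32°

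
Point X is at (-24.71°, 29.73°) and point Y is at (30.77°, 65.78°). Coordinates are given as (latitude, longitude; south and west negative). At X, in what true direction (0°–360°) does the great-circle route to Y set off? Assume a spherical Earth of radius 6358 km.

θ = atan2( sin Δλ·cos φ₂ ,  cos φ₁ sin φ₂ − sin φ₁ cos φ₂ cos Δλ )
  = atan2(+0.5056, +0.7551) = 33.81°

33.8°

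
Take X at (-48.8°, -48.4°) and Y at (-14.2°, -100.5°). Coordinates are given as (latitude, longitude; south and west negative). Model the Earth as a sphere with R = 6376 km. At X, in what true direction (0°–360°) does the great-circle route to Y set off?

θ = atan2( sin Δλ·cos φ₂ ,  cos φ₁ sin φ₂ − sin φ₁ cos φ₂ cos Δλ )
  = atan2(-0.7650, +0.2865) = 290.53°

290.5°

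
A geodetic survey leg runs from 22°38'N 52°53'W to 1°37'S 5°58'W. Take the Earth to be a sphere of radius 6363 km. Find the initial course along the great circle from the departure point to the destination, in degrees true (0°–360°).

θ = atan2( sin Δλ·cos φ₂ ,  cos φ₁ sin φ₂ − sin φ₁ cos φ₂ cos Δλ )
  = atan2(+0.7301, -0.2888) = 111.58°

111.6°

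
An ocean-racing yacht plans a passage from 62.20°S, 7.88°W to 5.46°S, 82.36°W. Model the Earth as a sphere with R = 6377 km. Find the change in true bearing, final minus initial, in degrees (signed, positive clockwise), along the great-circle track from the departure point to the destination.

+51.4°

At departure: θ₁ = atan2(sin Δλ cos φ₂, cos φ₁ sin φ₂ − sin φ₁ cos φ₂ cos Δλ) = 281.28°
At arrival: θ₂ = atan2(sin Δλ cos φ₁, −cos φ₂ sin φ₁ + sin φ₂ cos φ₁ cos Δλ) = 332.65°
Δθ = θ₂ − θ₁ = +51.4°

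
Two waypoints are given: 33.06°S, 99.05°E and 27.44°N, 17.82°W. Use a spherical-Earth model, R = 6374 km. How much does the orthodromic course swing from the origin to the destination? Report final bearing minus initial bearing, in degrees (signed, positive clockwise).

+10.6°

At departure: θ₁ = atan2(sin Δλ cos φ₂, cos φ₁ sin φ₂ − sin φ₁ cos φ₂ cos Δλ) = 281.94°
At arrival: θ₂ = atan2(sin Δλ cos φ₁, −cos φ₂ sin φ₁ + sin φ₂ cos φ₁ cos Δλ) = 292.49°
Δθ = θ₂ − θ₁ = +10.6°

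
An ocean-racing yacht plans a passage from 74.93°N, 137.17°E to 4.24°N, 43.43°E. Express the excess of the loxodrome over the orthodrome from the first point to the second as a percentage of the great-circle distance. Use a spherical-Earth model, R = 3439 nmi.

6.2%

Great circle: σ = 1.5163 rad → d_gc = Rσ = 5214.5 nmi
Rhumb: Δφ = -1.2338, Δλ = -1.6361, Δψ = -1.9488, q = Δφ/Δψ = 0.6331 → d_rh = R√(Δφ²+q²Δλ²) = 5539.9 nmi
Excess = (5539.9 − 5214.5) / 5214.5 = 325.4 / 5214.5 = 6.24% ≈ 6.2%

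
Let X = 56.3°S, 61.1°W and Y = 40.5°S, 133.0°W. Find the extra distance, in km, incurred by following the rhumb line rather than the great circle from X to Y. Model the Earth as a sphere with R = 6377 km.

Great circle: cos σ = sin φ₁ sin φ₂ + cos φ₁ cos φ₂ cos Δλ,  σ = 0.8347 rad → d_gc = 5323.0 km
Rhumb line: Δψ = +0.4201, q = Δφ/Δψ = 0.6564, d_rh = R√(Δφ²+q²Δλ²) = 5539.4 km
Excess = 5539.4 − 5323.0 = 216.4 ≈ 216 km

216 km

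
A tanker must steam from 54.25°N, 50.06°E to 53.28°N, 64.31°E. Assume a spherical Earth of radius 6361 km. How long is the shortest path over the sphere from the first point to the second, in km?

940 km

Haversine: a = sin²(Δφ/2)+cos φ₁ cos φ₂ sin²(Δλ/2) = 0.00545;  σ = 2·atan2(√a,√(1−a))
σ = 8.464° → d = Rσ = 6361·0.14773 = 940 km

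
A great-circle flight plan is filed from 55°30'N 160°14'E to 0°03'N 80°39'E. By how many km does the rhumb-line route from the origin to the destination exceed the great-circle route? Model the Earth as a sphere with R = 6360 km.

227 km

Great circle: cos σ = sin φ₁ sin φ₂ + cos φ₁ cos φ₂ cos Δλ,  σ = 1.4675 rad → d_gc = 9333.2 km
Rhumb line: Δψ = -1.1687, q = Δφ/Δψ = 0.8281, d_rh = R√(Δφ²+q²Δλ²) = 9560.4 km
Excess = 9560.4 − 9333.2 = 227.2 ≈ 227 km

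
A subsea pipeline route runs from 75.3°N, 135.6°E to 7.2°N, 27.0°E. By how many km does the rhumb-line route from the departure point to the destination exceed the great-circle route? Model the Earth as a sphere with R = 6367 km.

Great circle: cos σ = sin φ₁ sin φ₂ + cos φ₁ cos φ₂ cos Δλ,  σ = 1.5299 rad → d_gc = 9740.6 km
Rhumb line: Δψ = -1.9220, q = Δφ/Δψ = 0.6184, d_rh = R√(Δφ²+q²Δλ²) = 10628.4 km
Excess = 10628.4 − 9740.6 = 887.8 ≈ 888 km

888 km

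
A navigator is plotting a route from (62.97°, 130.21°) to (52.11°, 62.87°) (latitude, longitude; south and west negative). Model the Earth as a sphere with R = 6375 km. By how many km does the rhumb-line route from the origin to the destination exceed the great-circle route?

Great circle: cos σ = sin φ₁ sin φ₂ + cos φ₁ cos φ₂ cos Δλ,  σ = 0.6258 rad → d_gc = 3989.3 km
Rhumb line: Δψ = -0.3564, q = Δφ/Δψ = 0.5319, d_rh = R√(Δφ²+q²Δλ²) = 4164.4 km
Excess = 4164.4 − 3989.3 = 175.1 ≈ 175 km

175 km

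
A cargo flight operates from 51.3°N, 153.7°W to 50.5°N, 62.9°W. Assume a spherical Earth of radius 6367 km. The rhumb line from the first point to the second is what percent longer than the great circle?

Great circle: σ = 0.9315 rad → d_gc = Rσ = 5930.7 km
Rhumb: Δφ = -0.0140, Δλ = +1.5848, Δψ = -0.0221, q = Δφ/Δψ = 0.6307 → d_rh = R√(Δφ²+q²Δλ²) = 6364.0 km
Excess = (6364.0 − 5930.7) / 5930.7 = 433.3 / 5930.7 = 7.31% ≈ 7.3%

7.3%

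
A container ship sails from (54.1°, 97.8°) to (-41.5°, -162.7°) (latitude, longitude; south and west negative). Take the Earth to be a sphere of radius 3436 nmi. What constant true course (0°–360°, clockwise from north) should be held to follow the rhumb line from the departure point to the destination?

137.9°

Meridional parts: M(φ₁)=+1.1272, M(φ₂)=-0.7975 → ΔM = -1.9246;  Δλ = +1.7366 rad
tan C = Δλ / ΔM = -0.9023 → C = 137.94°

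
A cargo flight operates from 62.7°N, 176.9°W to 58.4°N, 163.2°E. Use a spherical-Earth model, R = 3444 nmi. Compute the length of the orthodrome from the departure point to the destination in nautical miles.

Haversine: a = sin²(Δφ/2)+cos φ₁ cos φ₂ sin²(Δλ/2) = 0.00858;  σ = 2·atan2(√a,√(1−a))
σ = 10.631° → d = Rσ = 3444·0.18555 = 639 nmi

639 nmi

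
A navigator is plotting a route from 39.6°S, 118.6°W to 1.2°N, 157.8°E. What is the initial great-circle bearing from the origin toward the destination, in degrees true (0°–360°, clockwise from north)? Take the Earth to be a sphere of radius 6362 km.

θ = atan2( sin Δλ·cos φ₂ ,  cos φ₁ sin φ₂ − sin φ₁ cos φ₂ cos Δλ )
  = atan2(-0.9935, +0.0872) = 275.01°

275.0°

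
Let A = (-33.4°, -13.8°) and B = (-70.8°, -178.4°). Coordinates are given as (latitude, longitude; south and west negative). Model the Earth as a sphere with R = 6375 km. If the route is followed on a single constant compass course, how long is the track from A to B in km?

11131 km

Δψ = ln[tan(π/4+φ₂/2)/tan(π/4+φ₁/2)] = -1.1580;  Δφ = -0.6528 rad,  Δλ = -2.8728 rad
q = Δφ/Δψ = 0.5637
d = R·√(Δφ² + q²Δλ²) = 6375·1.74602 = 11131 km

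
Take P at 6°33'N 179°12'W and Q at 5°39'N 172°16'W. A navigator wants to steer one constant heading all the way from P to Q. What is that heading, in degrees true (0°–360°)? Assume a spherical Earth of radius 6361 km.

Δψ = ln[tan(π/4+φ₂/2)/tan(π/4+φ₁/2)] = -0.0158
Δλ = +0.1210 rad (taken the short way round)
course = atan2(Δλ, Δψ) = 97.44°

97.4°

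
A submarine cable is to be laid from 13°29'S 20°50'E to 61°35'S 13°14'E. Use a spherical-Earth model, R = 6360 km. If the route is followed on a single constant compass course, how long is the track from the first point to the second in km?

5376 km

Rhumb course C = atan2(Δλ, Δψ) with Δψ = ln[tan(π/4+φ₂/2)/tan(π/4+φ₁/2)] = -1.1361, Δλ = -0.1326 → C = 186.66°
d = R·|Δφ| / |cos C| = 6360·0.83950 / 0.99325 = 5376 km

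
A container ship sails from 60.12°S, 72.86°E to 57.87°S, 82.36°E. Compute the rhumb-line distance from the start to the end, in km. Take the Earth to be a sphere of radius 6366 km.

Δψ = ln[tan(π/4+φ₂/2)/tan(π/4+φ₁/2)] = +0.0763;  Δφ = +0.0393 rad,  Δλ = +0.1658 rad
q = Δφ/Δψ = 0.5149
d = R·√(Δφ² + q²Δλ²) = 6366·0.09397 = 598 km

598 km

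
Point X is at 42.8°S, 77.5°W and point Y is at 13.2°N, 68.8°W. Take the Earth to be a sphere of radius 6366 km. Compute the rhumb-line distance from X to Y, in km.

Rhumb course C = atan2(Δλ, Δψ) with Δψ = ln[tan(π/4+φ₂/2)/tan(π/4+φ₁/2)] = +1.0605, Δλ = +0.1518 → C = 8.15°
d = R·|Δφ| / |cos C| = 6366·0.97738 / 0.98990 = 6285 km

6285 km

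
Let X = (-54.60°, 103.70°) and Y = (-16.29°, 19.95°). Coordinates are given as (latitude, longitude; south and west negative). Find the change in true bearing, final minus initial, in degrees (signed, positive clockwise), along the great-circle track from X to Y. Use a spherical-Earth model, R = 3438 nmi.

+57.7°

At departure: θ₁ = atan2(sin Δλ cos φ₂, cos φ₁ sin φ₂ − sin φ₁ cos φ₂ cos Δλ) = 265.37°
At arrival: θ₂ = atan2(sin Δλ cos φ₁, −cos φ₂ sin φ₁ + sin φ₂ cos φ₁ cos Δλ) = 323.02°
Δθ = θ₂ − θ₁ = +57.7°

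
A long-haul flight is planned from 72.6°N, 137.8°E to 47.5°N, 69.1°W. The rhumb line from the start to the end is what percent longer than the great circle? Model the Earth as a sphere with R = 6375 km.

30.3%

Great circle: σ = 1.0200 rad → d_gc = Rσ = 6502.5 km
Rhumb: Δφ = -0.4381, Δλ = +2.6721, Δψ = -0.9327, q = Δφ/Δψ = 0.4697 → d_rh = R√(Δφ²+q²Δλ²) = 8474.4 km
Excess = (8474.4 − 6502.5) / 6502.5 = 1971.9 / 6502.5 = 30.33% ≈ 30.3%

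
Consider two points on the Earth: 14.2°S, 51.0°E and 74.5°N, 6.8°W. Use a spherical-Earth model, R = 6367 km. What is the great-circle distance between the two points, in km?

cos σ = sin φ₁ sin φ₂ + cos φ₁ cos φ₂ cos Δλ
      = sin(-14.20°)sin(74.50°) + cos(-14.20°)cos(74.50°)cos(-57.80°) = -0.0983
σ = 95.643° → d = Rσ = 6367·1.66929 = 10628 km

10628 km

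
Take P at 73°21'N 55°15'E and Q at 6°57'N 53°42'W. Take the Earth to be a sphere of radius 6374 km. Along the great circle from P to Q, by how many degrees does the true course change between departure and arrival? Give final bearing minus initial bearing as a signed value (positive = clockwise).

-94.4°

At departure: θ₁ = atan2(sin Δλ cos φ₂, cos φ₁ sin φ₂ − sin φ₁ cos φ₂ cos Δλ) = 290.10°
At arrival: θ₂ = atan2(sin Δλ cos φ₁, −cos φ₂ sin φ₁ + sin φ₂ cos φ₁ cos Δλ) = 195.73°
Δθ = θ₂ − θ₁ = -94.4°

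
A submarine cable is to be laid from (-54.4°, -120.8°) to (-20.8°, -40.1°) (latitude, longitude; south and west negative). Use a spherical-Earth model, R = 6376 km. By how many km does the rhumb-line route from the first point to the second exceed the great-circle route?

282 km

Great circle: cos σ = sin φ₁ sin φ₂ + cos φ₁ cos φ₂ cos Δλ,  σ = 1.1846 rad → d_gc = 7552.93 km
Rhumb line: Δψ = +0.7648, q = Δφ/Δψ = 0.7667, d_rh = R√(Δφ²+q²Δλ²) = 7835.40 km
Excess = 7835.40 − 7552.93 = 282.47 ≈ 282 km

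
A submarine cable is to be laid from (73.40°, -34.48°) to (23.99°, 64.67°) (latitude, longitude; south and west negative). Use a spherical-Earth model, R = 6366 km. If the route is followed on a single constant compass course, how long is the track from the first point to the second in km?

8403 km

Rhumb course C = atan2(Δλ, Δψ) with Δψ = ln[tan(π/4+φ₂/2)/tan(π/4+φ₁/2)] = -1.4934, Δλ = +1.7305 → C = 130.79°
d = R·|Δφ| / |cos C| = 6366·0.86237 / 0.65335 = 8403 km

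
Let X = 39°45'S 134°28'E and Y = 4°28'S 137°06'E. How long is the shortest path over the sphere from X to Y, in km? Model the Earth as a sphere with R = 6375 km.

Haversine: a = sin²(Δφ/2)+cos φ₁ cos φ₂ sin²(Δλ/2) = 0.09225;  σ = 2·atan2(√a,√(1−a))
σ = 35.364° → d = Rσ = 6375·0.61721 = 3935 km

3935 km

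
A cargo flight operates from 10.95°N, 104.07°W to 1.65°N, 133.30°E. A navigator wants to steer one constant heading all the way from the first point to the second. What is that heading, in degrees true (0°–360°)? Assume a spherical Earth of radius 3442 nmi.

265.6°

Meridional parts: M(φ₁)=+0.1923, M(φ₂)=+0.0288 → ΔM = -0.1635;  Δλ = -2.1403 rad
tan C = Δλ / ΔM = +13.0916 → C = 265.63°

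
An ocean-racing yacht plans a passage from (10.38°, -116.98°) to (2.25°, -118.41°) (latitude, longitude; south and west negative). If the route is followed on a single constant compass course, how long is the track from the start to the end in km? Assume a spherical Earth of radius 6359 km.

916 km

Δψ = ln[tan(π/4+φ₂/2)/tan(π/4+φ₁/2)] = -0.1429;  Δφ = -0.1419 rad,  Δλ = -0.0250 rad
q = Δφ/Δψ = 0.9931
d = R·√(Δφ² + q²Δλ²) = 6359·0.14404 = 916 km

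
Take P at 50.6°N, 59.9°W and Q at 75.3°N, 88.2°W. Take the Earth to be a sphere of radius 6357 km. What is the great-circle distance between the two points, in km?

Haversine: a = sin²(Δφ/2)+cos φ₁ cos φ₂ sin²(Δλ/2) = 0.05537;  σ = 2·atan2(√a,√(1−a))
σ = 27.220° → d = Rσ = 6357·0.47508 = 3020 km

3020 km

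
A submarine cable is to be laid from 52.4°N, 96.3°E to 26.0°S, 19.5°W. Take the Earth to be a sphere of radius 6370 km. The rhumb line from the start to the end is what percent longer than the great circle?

Great circle: σ = 2.1969 rad → d_gc = Rσ = 13994.3 km
Rhumb: Δφ = -1.3683, Δλ = -2.0211, Δψ = -1.5478, q = Δφ/Δψ = 0.8841 → d_rh = R√(Δφ²+q²Δλ²) = 14336.0 km
Excess = (14336.0 − 13994.3) / 13994.3 = 341.7 / 13994.3 = 2.44% ≈ 2.4%

2.4%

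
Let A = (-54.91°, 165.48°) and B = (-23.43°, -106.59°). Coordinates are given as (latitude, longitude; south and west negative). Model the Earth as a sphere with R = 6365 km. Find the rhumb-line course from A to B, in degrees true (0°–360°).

64.5°

Δψ = ln[tan(π/4+φ₂/2)/tan(π/4+φ₁/2)] = +0.7307
Δλ = +1.5347 rad (taken the short way round)
course = atan2(Δλ, Δψ) = 64.54°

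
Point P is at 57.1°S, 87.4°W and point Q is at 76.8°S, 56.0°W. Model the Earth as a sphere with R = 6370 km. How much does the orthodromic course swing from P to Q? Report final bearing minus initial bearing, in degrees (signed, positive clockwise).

At departure: θ₁ = atan2(sin Δλ cos φ₂, cos φ₁ sin φ₂ − sin φ₁ cos φ₂ cos Δλ) = 161.95°
At arrival: θ₂ = atan2(sin Δλ cos φ₁, −cos φ₂ sin φ₁ + sin φ₂ cos φ₁ cos Δλ) = 132.54°
Δθ = θ₂ − θ₁ = -29.4°

-29.4°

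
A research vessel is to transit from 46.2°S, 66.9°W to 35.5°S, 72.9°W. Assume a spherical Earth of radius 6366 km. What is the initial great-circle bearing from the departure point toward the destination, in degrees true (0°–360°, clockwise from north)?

335.0°

N = sin Δλ·cos φ₂ = -0.0851;  D = cos φ₁ sin φ₂ − sin φ₁ cos φ₂ cos Δλ = +0.1824
initial course = atan2(N, D) = 334.99°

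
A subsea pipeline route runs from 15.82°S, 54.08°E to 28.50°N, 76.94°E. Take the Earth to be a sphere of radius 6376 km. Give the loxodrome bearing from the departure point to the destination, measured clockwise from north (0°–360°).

26.5°

Meridional parts: M(φ₁)=-0.2797, M(φ₂)=+0.5193 → ΔM = +0.7990;  Δλ = +0.3990 rad
tan C = Δλ / ΔM = +0.4994 → C = 26.54°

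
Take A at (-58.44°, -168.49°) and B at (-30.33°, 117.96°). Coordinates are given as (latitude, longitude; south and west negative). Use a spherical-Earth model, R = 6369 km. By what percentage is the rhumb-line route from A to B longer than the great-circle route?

Great circle: σ = 0.9786 rad → d_gc = Rσ = 6232.5 km
Rhumb: Δφ = +0.4906, Δλ = -1.2837, Δψ = +0.7078, q = Δφ/Δψ = 0.6932 → d_rh = R√(Δφ²+q²Δλ²) = 6471.6 km
Excess = (6471.6 − 6232.5) / 6232.5 = 239.1 / 6232.5 = 3.84% ≈ 3.8%

3.8%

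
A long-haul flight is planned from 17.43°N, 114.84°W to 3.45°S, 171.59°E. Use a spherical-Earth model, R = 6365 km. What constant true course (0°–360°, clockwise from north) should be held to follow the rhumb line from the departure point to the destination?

254.0°

Meridional parts: M(φ₁)=+0.3090, M(φ₂)=-0.0603 → ΔM = -0.3693;  Δλ = -1.2840 rad
tan C = Δλ / ΔM = +3.4773 → C = 253.96°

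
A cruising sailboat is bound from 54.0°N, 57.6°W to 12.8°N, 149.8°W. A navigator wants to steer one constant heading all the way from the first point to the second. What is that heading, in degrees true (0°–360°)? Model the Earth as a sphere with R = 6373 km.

Δψ = ln[tan(π/4+φ₂/2)/tan(π/4+φ₁/2)] = -0.8989
Δλ = -1.6092 rad (taken the short way round)
course = atan2(Δλ, Δψ) = 240.81°

240.8°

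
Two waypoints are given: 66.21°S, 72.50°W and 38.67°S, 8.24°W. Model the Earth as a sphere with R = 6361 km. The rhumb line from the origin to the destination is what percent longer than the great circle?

3.6%

Great circle: σ = 0.7834 rad → d_gc = Rσ = 4983.2 km
Rhumb: Δφ = +0.4807, Δλ = +1.1215, Δψ = +0.8247, q = Δφ/Δψ = 0.5828 → d_rh = R√(Δφ²+q²Δλ²) = 5161.2 km
Excess = (5161.2 − 4983.2) / 4983.2 = 178.0 / 4983.2 = 3.57% ≈ 3.6%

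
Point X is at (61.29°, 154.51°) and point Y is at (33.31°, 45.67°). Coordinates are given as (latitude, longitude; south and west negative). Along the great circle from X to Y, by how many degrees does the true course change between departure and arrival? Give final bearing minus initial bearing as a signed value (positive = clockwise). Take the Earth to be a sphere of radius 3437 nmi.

-93.3°

At departure: θ₁ = atan2(sin Δλ cos φ₂, cos φ₁ sin φ₂ − sin φ₁ cos φ₂ cos Δλ) = 302.33°
At arrival: θ₂ = atan2(sin Δλ cos φ₁, −cos φ₂ sin φ₁ + sin φ₂ cos φ₁ cos Δλ) = 209.06°
Δθ = θ₂ − θ₁ = -93.3°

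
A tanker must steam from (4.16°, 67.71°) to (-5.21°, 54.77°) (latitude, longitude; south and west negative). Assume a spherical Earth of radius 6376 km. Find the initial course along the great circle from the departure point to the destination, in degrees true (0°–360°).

θ = atan2( sin Δλ·cos φ₂ ,  cos φ₁ sin φ₂ − sin φ₁ cos φ₂ cos Δλ )
  = atan2(-0.2230, -0.1610) = 234.18°

234.2°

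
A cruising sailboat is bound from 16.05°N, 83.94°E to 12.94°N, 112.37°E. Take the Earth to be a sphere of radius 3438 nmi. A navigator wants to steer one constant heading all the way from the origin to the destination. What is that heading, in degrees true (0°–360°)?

96.4°

Meridional parts: M(φ₁)=+0.2839, M(φ₂)=+0.2278 → ΔM = -0.0561;  Δλ = +0.4962 rad
tan C = Δλ / ΔM = -8.8493 → C = 96.45°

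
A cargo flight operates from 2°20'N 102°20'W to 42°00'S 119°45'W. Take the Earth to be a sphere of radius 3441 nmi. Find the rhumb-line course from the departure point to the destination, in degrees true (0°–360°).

Meridional parts: M(φ₁)=+0.0407, M(φ₂)=-0.8092 → ΔM = -0.8499;  Δλ = -0.3040 rad
tan C = Δλ / ΔM = +0.3577 → C = 199.68°

199.7°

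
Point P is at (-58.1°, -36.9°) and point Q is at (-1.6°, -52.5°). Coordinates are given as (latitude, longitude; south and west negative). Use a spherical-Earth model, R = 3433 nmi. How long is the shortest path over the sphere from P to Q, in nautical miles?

3465 nmi

cos σ = sin φ₁ sin φ₂ + cos φ₁ cos φ₂ cos Δλ
      = sin(-58.10°)sin(-1.60°) + cos(-58.10°)cos(-1.60°)cos(-15.60°) = 0.5325
σ = 57.827° → d = Rσ = 3433·1.00927 = 3465 nmi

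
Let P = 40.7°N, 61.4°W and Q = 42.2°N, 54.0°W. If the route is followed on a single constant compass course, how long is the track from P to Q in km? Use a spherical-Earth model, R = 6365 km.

Rhumb course C = atan2(Δλ, Δψ) with Δψ = ln[tan(π/4+φ₂/2)/tan(π/4+φ₁/2)] = +0.0349, Δλ = +0.1292 → C = 74.87°
d = R·|Δφ| / |cos C| = 6365·0.02618 / 0.26108 = 638 km

638 km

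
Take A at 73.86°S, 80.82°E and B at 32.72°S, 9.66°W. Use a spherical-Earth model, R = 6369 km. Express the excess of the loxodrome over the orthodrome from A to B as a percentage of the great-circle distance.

7.6%

Great circle: σ = 1.0271 rad → d_gc = Rσ = 6541.8 km
Rhumb: Δφ = +0.7180, Δλ = -1.5792, Δψ = +1.3485, q = Δφ/Δψ = 0.5325 → d_rh = R√(Δφ²+q²Δλ²) = 7042.2 km
Excess = (7042.2 − 6541.8) / 6541.8 = 500.4 / 6541.8 = 7.649% ≈ 7.6%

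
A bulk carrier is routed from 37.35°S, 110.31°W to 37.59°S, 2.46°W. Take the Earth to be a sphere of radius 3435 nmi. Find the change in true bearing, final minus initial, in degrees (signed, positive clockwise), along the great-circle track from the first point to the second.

-79.7°

At departure: θ₁ = atan2(sin Δλ cos φ₂, cos φ₁ sin φ₂ − sin φ₁ cos φ₂ cos Δλ) = 129.97°
At arrival: θ₂ = atan2(sin Δλ cos φ₁, −cos φ₂ sin φ₁ + sin φ₂ cos φ₁ cos Δλ) = 50.25°
Δθ = θ₂ − θ₁ = -79.7°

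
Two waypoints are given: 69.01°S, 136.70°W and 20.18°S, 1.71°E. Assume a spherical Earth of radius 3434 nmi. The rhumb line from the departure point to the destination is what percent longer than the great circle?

Great circle: σ = 1.5001 rad → d_gc = Rσ = 5151.4 nmi
Rhumb: Δφ = +0.8522, Δλ = +2.4157, Δψ = +1.3263, q = Δφ/Δψ = 0.6426 → d_rh = R√(Δφ²+q²Δλ²) = 6080.9 nmi
Excess = (6080.9 − 5151.4) / 5151.4 = 929.5 / 5151.4 = 18.04% ≈ 18.0%

18.0%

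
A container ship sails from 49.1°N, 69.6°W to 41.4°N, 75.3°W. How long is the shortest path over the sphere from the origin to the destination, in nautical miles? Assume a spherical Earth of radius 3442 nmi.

521 nmi

cos σ = sin φ₁ sin φ₂ + cos φ₁ cos φ₂ cos Δλ
      = sin(49.10°)sin(41.40°) + cos(49.10°)cos(41.40°)cos(-5.70°) = 0.9886
σ = 8.677° → d = Rσ = 3442·0.15144 = 521 nmi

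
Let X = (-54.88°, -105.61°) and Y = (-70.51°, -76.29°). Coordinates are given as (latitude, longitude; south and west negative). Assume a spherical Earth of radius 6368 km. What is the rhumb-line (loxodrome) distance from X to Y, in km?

2266 km

Δψ = ln[tan(π/4+φ₂/2)/tan(π/4+φ₁/2)] = -0.6112;  Δφ = -0.2728 rad,  Δλ = +0.5117 rad
q = Δφ/Δψ = 0.4463
d = R·√(Δφ² + q²Δλ²) = 6368·0.35579 = 2266 km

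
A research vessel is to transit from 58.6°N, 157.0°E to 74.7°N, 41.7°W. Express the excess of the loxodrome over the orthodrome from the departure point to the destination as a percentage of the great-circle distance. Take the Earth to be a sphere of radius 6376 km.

Great circle: σ = 0.8050 rad → d_gc = Rσ = 5133.0 km
Rhumb: Δφ = +0.2810, Δλ = +2.8152, Δψ = +0.7385, q = Δφ/Δψ = 0.3805 → d_rh = R√(Δφ²+q²Δλ²) = 7061.3 km
Excess = (7061.3 − 5133.0) / 5133.0 = 1928.3 / 5133.0 = 37.57% ≈ 37.6%

37.6%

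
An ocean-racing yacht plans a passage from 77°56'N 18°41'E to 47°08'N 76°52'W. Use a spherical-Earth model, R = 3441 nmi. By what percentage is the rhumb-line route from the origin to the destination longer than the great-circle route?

Great circle: σ = 0.7912 rad → d_gc = Rσ = 2722.5 nmi
Rhumb: Δφ = -0.5376, Δλ = -1.6677, Δψ = -1.3122, q = Δφ/Δψ = 0.4097 → d_rh = R√(Δφ²+q²Δλ²) = 2991.4 nmi
Excess = (2991.4 − 2722.5) / 2722.5 = 268.9 / 2722.5 = 9.88% ≈ 9.9%

9.9%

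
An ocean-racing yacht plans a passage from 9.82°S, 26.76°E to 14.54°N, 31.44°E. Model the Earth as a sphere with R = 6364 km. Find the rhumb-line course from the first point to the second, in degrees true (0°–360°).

10.8°

Δψ = ln[tan(π/4+φ₂/2)/tan(π/4+φ₁/2)] = +0.4288
Δλ = +0.0817 rad (taken the short way round)
course = atan2(Δλ, Δψ) = 10.79°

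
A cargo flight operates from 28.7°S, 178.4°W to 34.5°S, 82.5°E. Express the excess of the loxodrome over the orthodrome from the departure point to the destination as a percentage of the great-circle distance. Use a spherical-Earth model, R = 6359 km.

Great circle: σ = 1.4125 rad → d_gc = Rσ = 8981.9 km
Rhumb: Δφ = -0.1012, Δλ = -1.7296, Δψ = -0.1189, q = Δφ/Δψ = 0.8511 → d_rh = R√(Δφ²+q²Δλ²) = 9382.9 km
Excess = (9382.9 − 8981.9) / 8981.9 = 401.0 / 8981.9 = 4.46% ≈ 4.5%

4.5%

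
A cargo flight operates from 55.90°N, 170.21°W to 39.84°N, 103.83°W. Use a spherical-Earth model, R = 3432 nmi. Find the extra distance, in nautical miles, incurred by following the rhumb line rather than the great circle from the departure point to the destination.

91 nmi

Great circle: cos σ = sin φ₁ sin φ₂ + cos φ₁ cos φ₂ cos Δλ,  σ = 0.7912 rad → d_gc = 2715.5 nmi
Rhumb line: Δψ = -0.4227, q = Δφ/Δψ = 0.6632, d_rh = R√(Δφ²+q²Δλ²) = 2806.9 nmi
Excess = 2806.9 − 2715.5 = 91.4 ≈ 91 nmi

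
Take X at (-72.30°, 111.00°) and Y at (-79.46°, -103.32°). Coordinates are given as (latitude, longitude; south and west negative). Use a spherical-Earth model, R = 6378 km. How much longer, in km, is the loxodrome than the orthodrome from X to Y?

Great circle: cos σ = sin φ₁ sin φ₂ + cos φ₁ cos φ₂ cos Δλ,  σ = 0.4720 rad → d_gc = 3010.5 km
Rhumb line: Δψ = -0.5236, q = Δφ/Δψ = 0.2387, d_rh = R√(Δφ²+q²Δλ²) = 3951.9 km
Excess = 3951.9 − 3010.5 = 941.4 ≈ 941 km

941 km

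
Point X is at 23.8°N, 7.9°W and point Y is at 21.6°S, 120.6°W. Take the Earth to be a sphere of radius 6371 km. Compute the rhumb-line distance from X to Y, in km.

Δψ = ln[tan(π/4+φ₂/2)/tan(π/4+φ₁/2)] = -0.8141;  Δφ = -0.7924 rad,  Δλ = -1.9670 rad
q = Δφ/Δψ = 0.9733
d = R·√(Δφ² + q²Δλ²) = 6371·2.07194 = 13200 km

13200 km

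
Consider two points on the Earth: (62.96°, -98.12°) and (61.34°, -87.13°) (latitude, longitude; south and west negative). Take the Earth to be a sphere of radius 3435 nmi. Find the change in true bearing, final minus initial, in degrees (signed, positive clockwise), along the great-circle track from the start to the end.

+9.7°

At departure: θ₁ = atan2(sin Δλ cos φ₂, cos φ₁ sin φ₂ − sin φ₁ cos φ₂ cos Δλ) = 102.60°
At arrival: θ₂ = atan2(sin Δλ cos φ₁, −cos φ₂ sin φ₁ + sin φ₂ cos φ₁ cos Δλ) = 112.32°
Δθ = θ₂ − θ₁ = +9.7°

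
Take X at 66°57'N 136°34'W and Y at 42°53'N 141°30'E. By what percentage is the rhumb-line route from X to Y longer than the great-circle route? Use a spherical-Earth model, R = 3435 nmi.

6.4%

Great circle: σ = 0.8414 rad → d_gc = Rσ = 2890.1 nmi
Rhumb: Δφ = -0.4200, Δλ = -1.4300, Δψ = -0.7600, q = Δφ/Δψ = 0.5527 → d_rh = R√(Δφ²+q²Δλ²) = 3074.3 nmi
Excess = (3074.3 − 2890.1) / 2890.1 = 184.2 / 2890.1 = 6.37% ≈ 6.4%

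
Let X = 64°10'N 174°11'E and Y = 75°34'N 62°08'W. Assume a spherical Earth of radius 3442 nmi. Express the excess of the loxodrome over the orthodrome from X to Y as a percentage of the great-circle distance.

20.1%

Great circle: σ = 0.6242 rad → d_gc = Rσ = 2148.6 nmi
Rhumb: Δφ = +0.1990, Δλ = +2.1587, Δψ = +0.5940, q = Δφ/Δψ = 0.3350 → d_rh = R√(Δφ²+q²Δλ²) = 2581.5 nmi
Excess = (2581.5 − 2148.6) / 2148.6 = 432.9 / 2148.6 = 20.148% ≈ 20.1%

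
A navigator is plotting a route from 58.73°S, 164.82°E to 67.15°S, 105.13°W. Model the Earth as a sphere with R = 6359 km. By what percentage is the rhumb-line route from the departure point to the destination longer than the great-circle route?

Great circle: σ = 0.6641 rad → d_gc = Rσ = 4222.9 km
Rhumb: Δφ = -0.1470, Δλ = +1.5717, Δψ = -0.3256, q = Δφ/Δψ = 0.4514 → d_rh = R√(Δφ²+q²Δλ²) = 4606.7 km
Excess = (4606.7 − 4222.9) / 4222.9 = 383.8 / 4222.9 = 9.09% ≈ 9.1%

9.1%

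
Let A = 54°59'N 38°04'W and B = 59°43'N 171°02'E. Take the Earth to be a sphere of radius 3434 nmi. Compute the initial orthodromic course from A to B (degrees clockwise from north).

344.0°

N = sin Δλ·cos φ₂ = -0.2452;  D = cos φ₁ sin φ₂ − sin φ₁ cos φ₂ cos Δλ = +0.8564
initial course = atan2(N, D) = 344.02°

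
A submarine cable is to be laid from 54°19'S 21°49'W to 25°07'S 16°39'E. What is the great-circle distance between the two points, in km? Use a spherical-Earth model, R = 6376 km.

cos σ = sin φ₁ sin φ₂ + cos φ₁ cos φ₂ cos Δλ
      = sin(-54.32°)sin(-25.12°) + cos(-54.32°)cos(-25.12°)cos(38.47°) = 0.7583
σ = 40.686° → d = Rσ = 6376·0.71010 = 4528 km

4528 km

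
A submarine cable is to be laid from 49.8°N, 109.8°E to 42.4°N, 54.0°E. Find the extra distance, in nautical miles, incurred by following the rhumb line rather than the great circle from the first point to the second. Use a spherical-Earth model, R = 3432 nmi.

Great circle: cos σ = sin φ₁ sin φ₂ + cos φ₁ cos φ₂ cos Δλ,  σ = 0.6714 rad → d_gc = 2304.3 nmi
Rhumb line: Δψ = -0.1867, q = Δφ/Δψ = 0.6919, d_rh = R√(Δφ²+q²Δλ²) = 2354.6 nmi
Excess = 2354.6 − 2304.3 = 50.3 ≈ 50 nmi

50 nmi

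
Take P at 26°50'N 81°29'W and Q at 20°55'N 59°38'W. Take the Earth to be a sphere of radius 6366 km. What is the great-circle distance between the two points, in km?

2312 km

Haversine: a = sin²(Δφ/2)+cos φ₁ cos φ₂ sin²(Δλ/2) = 0.03260;  σ = 2·atan2(√a,√(1−a))
σ = 20.805° → d = Rσ = 6366·0.36312 = 2312 km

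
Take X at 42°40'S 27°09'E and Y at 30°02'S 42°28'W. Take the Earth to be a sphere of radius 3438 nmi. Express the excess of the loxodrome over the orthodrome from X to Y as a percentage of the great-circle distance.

2.4%

Great circle: σ = 0.9753 rad → d_gc = Rσ = 3353.0 nmi
Rhumb: Δφ = +0.2205, Δλ = -1.2150, Δψ = +0.2749, q = Δφ/Δψ = 0.8020 → d_rh = R√(Δφ²+q²Δλ²) = 3434.9 nmi
Excess = (3434.9 − 3353.0) / 3353.0 = 81.9 / 3353.0 = 2.44% ≈ 2.4%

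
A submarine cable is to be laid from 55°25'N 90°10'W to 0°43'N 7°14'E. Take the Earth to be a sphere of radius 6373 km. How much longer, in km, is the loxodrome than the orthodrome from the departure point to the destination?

419 km

Great circle: cos σ = sin φ₁ sin φ₂ + cos φ₁ cos φ₂ cos Δλ,  σ = 1.6336 rad → d_gc = 10411.18 km
Rhumb line: Δψ = -1.1545, q = Δφ/Δψ = 0.8270, d_rh = R√(Δφ²+q²Δλ²) = 10829.72 km
Excess = 10829.72 − 10411.18 = 418.54 ≈ 419 km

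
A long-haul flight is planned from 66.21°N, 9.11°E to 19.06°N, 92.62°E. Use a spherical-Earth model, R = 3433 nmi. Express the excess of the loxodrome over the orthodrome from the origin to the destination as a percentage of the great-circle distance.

Great circle: σ = 1.2219 rad → d_gc = Rσ = 4194.6 nmi
Rhumb: Δφ = -0.8229, Δλ = +1.4575, Δψ = -1.2186, q = Δφ/Δψ = 0.6753 → d_rh = R√(Δφ²+q²Δλ²) = 4404.3 nmi
Excess = (4404.3 − 4194.6) / 4194.6 = 209.7 / 4194.6 = 5.00% ≈ 5.0%

5.0%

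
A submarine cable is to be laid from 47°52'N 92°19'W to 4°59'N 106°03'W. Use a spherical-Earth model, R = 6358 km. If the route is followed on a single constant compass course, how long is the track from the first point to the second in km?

4937 km

Δψ = ln[tan(π/4+φ₂/2)/tan(π/4+φ₁/2)] = -0.8669;  Δφ = -0.7485 rad,  Δλ = -0.2397 rad
q = Δφ/Δψ = 0.8634
d = R·√(Δφ² + q²Δλ²) = 6358·0.77654 = 4937 km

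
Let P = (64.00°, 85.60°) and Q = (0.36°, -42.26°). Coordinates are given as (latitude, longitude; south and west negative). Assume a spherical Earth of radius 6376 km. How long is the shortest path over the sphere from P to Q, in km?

cos σ = sin φ₁ sin φ₂ + cos φ₁ cos φ₂ cos Δλ
      = sin(64.00°)sin(0.36°) + cos(64.00°)cos(0.36°)cos(-127.86°) = -0.2634
σ = 105.271° → d = Rσ = 6376·1.83733 = 11715 km

11715 km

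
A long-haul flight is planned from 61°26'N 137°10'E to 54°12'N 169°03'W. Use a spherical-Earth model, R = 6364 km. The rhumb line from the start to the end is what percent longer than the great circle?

2.7%

Great circle: σ = 0.5000 rad → d_gc = Rσ = 3181.9 km
Rhumb: Δφ = -0.1262, Δλ = +0.9387, Δψ = -0.2380, q = Δφ/Δψ = 0.5305 → d_rh = R√(Δφ²+q²Δλ²) = 3269.3 km
Excess = (3269.3 − 3181.9) / 3181.9 = 87.4 / 3181.9 = 2.747% ≈ 2.7%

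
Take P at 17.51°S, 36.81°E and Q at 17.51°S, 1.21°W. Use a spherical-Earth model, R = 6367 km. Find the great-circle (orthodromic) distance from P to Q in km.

cos σ = sin φ₁ sin φ₂ + cos φ₁ cos φ₂ cos Δλ
      = sin(-17.51°)sin(-17.51°) + cos(-17.51°)cos(-17.51°)cos(-38.02°) = 0.8070
σ = 36.196° → d = Rσ = 6367·0.63173 = 4022 km

4022 km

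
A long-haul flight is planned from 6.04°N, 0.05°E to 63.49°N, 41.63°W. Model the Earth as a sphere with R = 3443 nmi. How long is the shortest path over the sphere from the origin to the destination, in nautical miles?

3894 nmi

cos σ = sin φ₁ sin φ₂ + cos φ₁ cos φ₂ cos Δλ
      = sin(6.04°)sin(63.49°) + cos(6.04°)cos(63.49°)cos(-41.68°) = 0.4257
σ = 64.806° → d = Rσ = 3443·1.13109 = 3894 nmi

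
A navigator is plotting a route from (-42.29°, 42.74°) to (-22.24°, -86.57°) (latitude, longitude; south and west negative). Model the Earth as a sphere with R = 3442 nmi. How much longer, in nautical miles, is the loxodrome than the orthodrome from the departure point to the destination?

592 nmi

Great circle: cos σ = sin φ₁ sin φ₂ + cos φ₁ cos φ₂ cos Δλ,  σ = 1.7509 rad → d_gc = 6026.5 nmi
Rhumb line: Δψ = +0.4177, q = Δφ/Δψ = 0.8378, d_rh = R√(Δφ²+q²Δλ²) = 6618.5 nmi
Excess = 6618.5 − 6026.5 = 592.0 ≈ 592 nmi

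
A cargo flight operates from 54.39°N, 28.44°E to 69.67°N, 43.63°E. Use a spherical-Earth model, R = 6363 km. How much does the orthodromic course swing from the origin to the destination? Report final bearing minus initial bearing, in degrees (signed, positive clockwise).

At departure: θ₁ = atan2(sin Δλ cos φ₂, cos φ₁ sin φ₂ − sin φ₁ cos φ₂ cos Δλ) = 18.42°
At arrival: θ₂ = atan2(sin Δλ cos φ₁, −cos φ₂ sin φ₁ + sin φ₂ cos φ₁ cos Δλ) = 31.97°
Δθ = θ₂ − θ₁ = +13.6°

+13.6°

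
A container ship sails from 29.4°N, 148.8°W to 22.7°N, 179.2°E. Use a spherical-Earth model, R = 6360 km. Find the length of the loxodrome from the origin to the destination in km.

Δψ = ln[tan(π/4+φ₂/2)/tan(π/4+φ₁/2)] = -0.1303;  Δφ = -0.1169 rad,  Δλ = -0.5585 rad
q = Δφ/Δψ = 0.8977
d = R·√(Δφ² + q²Δλ²) = 6360·0.51480 = 3274 km

3274 km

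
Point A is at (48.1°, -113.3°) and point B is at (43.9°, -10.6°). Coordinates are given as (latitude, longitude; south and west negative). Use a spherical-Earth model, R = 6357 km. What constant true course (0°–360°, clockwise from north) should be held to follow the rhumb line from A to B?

93.4°

Δψ = ln[tan(π/4+φ₂/2)/tan(π/4+φ₁/2)] = -0.1056
Δλ = +1.7925 rad (taken the short way round)
course = atan2(Δλ, Δψ) = 93.37°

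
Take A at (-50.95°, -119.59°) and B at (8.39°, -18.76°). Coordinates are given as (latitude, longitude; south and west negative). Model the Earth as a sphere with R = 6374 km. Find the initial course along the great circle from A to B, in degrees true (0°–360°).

N = sin Δλ·cos φ₂ = +0.9717;  D = cos φ₁ sin φ₂ − sin φ₁ cos φ₂ cos Δλ = -0.0524
initial course = atan2(N, D) = 93.09°

93.1°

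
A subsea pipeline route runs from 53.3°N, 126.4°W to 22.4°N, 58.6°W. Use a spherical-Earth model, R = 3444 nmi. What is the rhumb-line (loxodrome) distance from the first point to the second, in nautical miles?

3639 nmi

Rhumb course C = atan2(Δλ, Δψ) with Δψ = ln[tan(π/4+φ₂/2)/tan(π/4+φ₁/2)] = -0.7023, Δλ = +1.1833 → C = 120.69°
d = R·|Δφ| / |cos C| = 3444·0.53931 / 0.51035 = 3639 nmi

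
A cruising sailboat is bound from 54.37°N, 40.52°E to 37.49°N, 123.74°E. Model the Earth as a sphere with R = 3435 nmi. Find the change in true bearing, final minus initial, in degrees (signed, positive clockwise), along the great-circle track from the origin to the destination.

+65.7°

Initial bearing θ₁ = atan2(sin Δλ cos φ₂, cos φ₁ sin φ₂ − sin φ₁ cos φ₂ cos Δλ) = 70.54°
Final bearing θ₂ = (initial bearing from the destination back to the start) + 180° = 136.19°
Δθ = θ₂ − θ₁ = +65.7°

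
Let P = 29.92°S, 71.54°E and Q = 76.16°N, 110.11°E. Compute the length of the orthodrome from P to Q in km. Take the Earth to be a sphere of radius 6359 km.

12075 km

cos σ = sin φ₁ sin φ₂ + cos φ₁ cos φ₂ cos Δλ
      = sin(-29.92°)sin(76.16°) + cos(-29.92°)cos(76.16°)cos(38.57°) = -0.3222
σ = 108.797° → d = Rσ = 6359·1.89886 = 12075 km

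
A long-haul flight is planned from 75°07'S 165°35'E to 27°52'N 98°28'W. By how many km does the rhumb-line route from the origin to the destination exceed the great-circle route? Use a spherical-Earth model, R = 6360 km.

Great circle: cos σ = sin φ₁ sin φ₂ + cos φ₁ cos φ₂ cos Δλ,  σ = 2.0661 rad → d_gc = 13140.2 km
Rhumb line: Δψ = +2.5422, q = Δφ/Δψ = 0.7070, d_rh = R√(Δφ²+q²Δλ²) = 13688.8 km
Excess = 13688.8 − 13140.2 = 548.6 ≈ 549 km

549 km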